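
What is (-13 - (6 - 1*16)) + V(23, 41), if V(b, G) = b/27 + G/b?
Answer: -227/621 ≈ -0.36554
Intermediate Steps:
V(b, G) = b/27 + G/b (V(b, G) = b*(1/27) + G/b = b/27 + G/b)
(-13 - (6 - 1*16)) + V(23, 41) = (-13 - (6 - 1*16)) + ((1/27)*23 + 41/23) = (-13 - (6 - 16)) + (23/27 + 41*(1/23)) = (-13 - 1*(-10)) + (23/27 + 41/23) = (-13 + 10) + 1636/621 = -3 + 1636/621 = -227/621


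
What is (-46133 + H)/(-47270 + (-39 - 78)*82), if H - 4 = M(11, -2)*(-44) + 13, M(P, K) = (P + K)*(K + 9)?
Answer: 6111/7108 ≈ 0.85974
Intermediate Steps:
M(P, K) = (9 + K)*(K + P) (M(P, K) = (K + P)*(9 + K) = (9 + K)*(K + P))
H = -2755 (H = 4 + (((-2)² + 9*(-2) + 9*11 - 2*11)*(-44) + 13) = 4 + ((4 - 18 + 99 - 22)*(-44) + 13) = 4 + (63*(-44) + 13) = 4 + (-2772 + 13) = 4 - 2759 = -2755)
(-46133 + H)/(-47270 + (-39 - 78)*82) = (-46133 - 2755)/(-47270 + (-39 - 78)*82) = -48888/(-47270 - 117*82) = -48888/(-47270 - 9594) = -48888/(-56864) = -48888*(-1/56864) = 6111/7108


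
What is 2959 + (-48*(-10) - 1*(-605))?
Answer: 4044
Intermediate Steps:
2959 + (-48*(-10) - 1*(-605)) = 2959 + (480 + 605) = 2959 + 1085 = 4044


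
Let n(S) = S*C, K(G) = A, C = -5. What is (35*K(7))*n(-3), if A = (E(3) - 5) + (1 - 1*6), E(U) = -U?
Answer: -6825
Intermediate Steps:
A = -13 (A = (-1*3 - 5) + (1 - 1*6) = (-3 - 5) + (1 - 6) = -8 - 5 = -13)
K(G) = -13
n(S) = -5*S (n(S) = S*(-5) = -5*S)
(35*K(7))*n(-3) = (35*(-13))*(-5*(-3)) = -455*15 = -6825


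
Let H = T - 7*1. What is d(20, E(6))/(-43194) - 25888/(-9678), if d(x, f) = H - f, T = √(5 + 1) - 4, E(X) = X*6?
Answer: 62147841/23223974 - √6/43194 ≈ 2.6760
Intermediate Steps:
E(X) = 6*X
T = -4 + √6 (T = √6 - 4 = -4 + √6 ≈ -1.5505)
H = -11 + √6 (H = (-4 + √6) - 7*1 = (-4 + √6) - 7 = -11 + √6 ≈ -8.5505)
d(x, f) = -11 + √6 - f (d(x, f) = (-11 + √6) - f = -11 + √6 - f)
d(20, E(6))/(-43194) - 25888/(-9678) = (-11 + √6 - 6*6)/(-43194) - 25888/(-9678) = (-11 + √6 - 1*36)*(-1/43194) - 25888*(-1/9678) = (-11 + √6 - 36)*(-1/43194) + 12944/4839 = (-47 + √6)*(-1/43194) + 12944/4839 = (47/43194 - √6/43194) + 12944/4839 = 62147841/23223974 - √6/43194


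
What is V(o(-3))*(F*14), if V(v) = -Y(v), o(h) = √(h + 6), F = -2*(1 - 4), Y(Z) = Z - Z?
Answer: 0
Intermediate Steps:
Y(Z) = 0
F = 6 (F = -2*(-3) = 6)
o(h) = √(6 + h)
V(v) = 0 (V(v) = -1*0 = 0)
V(o(-3))*(F*14) = 0*(6*14) = 0*84 = 0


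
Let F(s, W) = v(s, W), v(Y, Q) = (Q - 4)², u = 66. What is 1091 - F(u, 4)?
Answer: 1091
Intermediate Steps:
v(Y, Q) = (-4 + Q)²
F(s, W) = (-4 + W)²
1091 - F(u, 4) = 1091 - (-4 + 4)² = 1091 - 1*0² = 1091 - 1*0 = 1091 + 0 = 1091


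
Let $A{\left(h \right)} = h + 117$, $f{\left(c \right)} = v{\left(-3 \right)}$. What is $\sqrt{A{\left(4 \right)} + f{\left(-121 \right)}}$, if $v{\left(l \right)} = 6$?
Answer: $\sqrt{127} \approx 11.269$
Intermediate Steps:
$f{\left(c \right)} = 6$
$A{\left(h \right)} = 117 + h$
$\sqrt{A{\left(4 \right)} + f{\left(-121 \right)}} = \sqrt{\left(117 + 4\right) + 6} = \sqrt{121 + 6} = \sqrt{127}$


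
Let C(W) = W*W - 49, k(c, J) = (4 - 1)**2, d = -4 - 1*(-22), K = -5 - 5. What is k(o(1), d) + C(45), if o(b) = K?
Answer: 1985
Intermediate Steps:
K = -10
o(b) = -10
d = 18 (d = -4 + 22 = 18)
k(c, J) = 9 (k(c, J) = 3**2 = 9)
C(W) = -49 + W**2 (C(W) = W**2 - 49 = -49 + W**2)
k(o(1), d) + C(45) = 9 + (-49 + 45**2) = 9 + (-49 + 2025) = 9 + 1976 = 1985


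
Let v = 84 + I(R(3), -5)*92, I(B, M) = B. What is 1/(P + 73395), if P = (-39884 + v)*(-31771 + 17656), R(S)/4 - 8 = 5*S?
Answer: 1/442381035 ≈ 2.2605e-9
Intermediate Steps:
R(S) = 32 + 20*S (R(S) = 32 + 4*(5*S) = 32 + 20*S)
v = 8548 (v = 84 + (32 + 20*3)*92 = 84 + (32 + 60)*92 = 84 + 92*92 = 84 + 8464 = 8548)
P = 442307640 (P = (-39884 + 8548)*(-31771 + 17656) = -31336*(-14115) = 442307640)
1/(P + 73395) = 1/(442307640 + 73395) = 1/442381035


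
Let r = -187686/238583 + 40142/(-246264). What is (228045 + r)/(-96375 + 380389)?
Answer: 6699296121304075/8343536636331384 ≈ 0.80293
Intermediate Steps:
r = -27898751945/29377201956 (r = -187686*1/238583 + 40142*(-1/246264) = -187686/238583 - 20071/123132 = -27898751945/29377201956 ≈ -0.94967)
(228045 + r)/(-96375 + 380389) = (228045 - 27898751945/29377201956)/(-96375 + 380389) = (6699296121304075/29377201956)/284014 = (6699296121304075/29377201956)*(1/284014) = 6699296121304075/8343536636331384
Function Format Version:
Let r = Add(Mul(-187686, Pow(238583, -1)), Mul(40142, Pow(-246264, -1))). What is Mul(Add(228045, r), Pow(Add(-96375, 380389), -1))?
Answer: Rational(6699296121304075, 8343536636331384) ≈ 0.80293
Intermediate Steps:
r = Rational(-27898751945, 29377201956) (r = Add(Mul(-187686, Rational(1, 238583)), Mul(40142, Rational(-1, 246264))) = Add(Rational(-187686, 238583), Rational(-20071, 123132)) = Rational(-27898751945, 29377201956) ≈ -0.94967)
Mul(Add(228045, r), Pow(Add(-96375, 380389), -1)) = Mul(Add(228045, Rational(-27898751945, 29377201956)), Pow(Add(-96375, 380389), -1)) = Mul(Rational(6699296121304075, 29377201956), Pow(284014, -1)) = Mul(Rational(6699296121304075, 29377201956), Rational(1, 284014)) = Rational(6699296121304075, 8343536636331384)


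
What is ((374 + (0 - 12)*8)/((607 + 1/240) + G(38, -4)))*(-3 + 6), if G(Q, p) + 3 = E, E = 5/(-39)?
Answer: 867360/628031 ≈ 1.3811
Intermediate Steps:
E = -5/39 (E = 5*(-1/39) = -5/39 ≈ -0.12821)
G(Q, p) = -122/39 (G(Q, p) = -3 - 5/39 = -122/39)
((374 + (0 - 12)*8)/((607 + 1/240) + G(38, -4)))*(-3 + 6) = ((374 + (0 - 12)*8)/((607 + 1/240) - 122/39))*(-3 + 6) = ((374 - 12*8)/((607 + 1/240) - 122/39))*3 = ((374 - 96)/(145681/240 - 122/39))*3 = (278/(628031/1040))*3 = (278*(1040/628031))*3 = (289120/628031)*3 = 867360/628031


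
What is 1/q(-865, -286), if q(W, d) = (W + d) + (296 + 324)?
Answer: -1/531 ≈ -0.0018832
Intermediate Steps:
q(W, d) = 620 + W + d (q(W, d) = (W + d) + 620 = 620 + W + d)
1/q(-865, -286) = 1/(620 - 865 - 286) = 1/(-531) = -1/531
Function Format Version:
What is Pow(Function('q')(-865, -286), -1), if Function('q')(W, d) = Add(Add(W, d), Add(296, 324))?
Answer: Rational(-1, 531) ≈ -0.0018832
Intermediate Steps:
Function('q')(W, d) = Add(620, W, d) (Function('q')(W, d) = Add(Add(W, d), 620) = Add(620, W, d))
Pow(Function('q')(-865, -286), -1) = Pow(Add(620, -865, -286), -1) = Pow(-531, -1) = Rational(-1, 531)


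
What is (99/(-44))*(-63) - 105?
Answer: 147/4 ≈ 36.750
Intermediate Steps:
(99/(-44))*(-63) - 105 = (99*(-1/44))*(-63) - 105 = -9/4*(-63) - 105 = 567/4 - 105 = 147/4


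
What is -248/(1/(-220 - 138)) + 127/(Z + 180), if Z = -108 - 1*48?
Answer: 2130943/24 ≈ 88789.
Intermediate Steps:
Z = -156 (Z = -108 - 48 = -156)
-248/(1/(-220 - 138)) + 127/(Z + 180) = -248/(1/(-220 - 138)) + 127/(-156 + 180) = -248/(1/(-358)) + 127/24 = -248/(-1/358) + 127*(1/24) = -248*(-358) + 127/24 = 88784 + 127/24 = 2130943/24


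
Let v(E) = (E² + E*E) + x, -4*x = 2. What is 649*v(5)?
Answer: 64251/2 ≈ 32126.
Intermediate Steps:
x = -½ (x = -¼*2 = -½ ≈ -0.50000)
v(E) = -½ + 2*E² (v(E) = (E² + E*E) - ½ = (E² + E²) - ½ = 2*E² - ½ = -½ + 2*E²)
649*v(5) = 649*(-½ + 2*5²) = 649*(-½ + 2*25) = 649*(-½ + 50) = 649*(99/2) = 64251/2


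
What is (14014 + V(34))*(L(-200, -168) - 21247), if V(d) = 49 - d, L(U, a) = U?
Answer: -300879963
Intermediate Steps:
(14014 + V(34))*(L(-200, -168) - 21247) = (14014 + (49 - 1*34))*(-200 - 21247) = (14014 + (49 - 34))*(-21447) = (14014 + 15)*(-21447) = 14029*(-21447) = -300879963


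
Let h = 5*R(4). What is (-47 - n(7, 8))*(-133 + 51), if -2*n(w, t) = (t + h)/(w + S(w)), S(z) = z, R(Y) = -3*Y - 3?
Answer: 56703/14 ≈ 4050.2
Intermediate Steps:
R(Y) = -3 - 3*Y
h = -75 (h = 5*(-3 - 3*4) = 5*(-3 - 12) = 5*(-15) = -75)
n(w, t) = -(-75 + t)/(4*w) (n(w, t) = -(t - 75)/(2*(w + w)) = -(-75 + t)/(2*(2*w)) = -(-75 + t)*1/(2*w)/2 = -(-75 + t)/(4*w))
(-47 - n(7, 8))*(-133 + 51) = (-47 - (75 - 1*8)/(4*7))*(-133 + 51) = (-47 - (75 - 8)/(4*7))*(-82) = (-47 - 67/(4*7))*(-82) = (-47 - 1*67/28)*(-82) = (-47 - 67/28)*(-82) = -1383/28*(-82) = 56703/14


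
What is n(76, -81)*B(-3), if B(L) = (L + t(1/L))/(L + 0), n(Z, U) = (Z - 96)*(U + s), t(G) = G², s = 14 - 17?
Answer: 14560/9 ≈ 1617.8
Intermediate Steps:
s = -3
n(Z, U) = (-96 + Z)*(-3 + U) (n(Z, U) = (Z - 96)*(U - 3) = (-96 + Z)*(-3 + U))
B(L) = (L + L⁻²)/L (B(L) = (L + (1/L)²)/(L + 0) = (L + L⁻²)/L)
n(76, -81)*B(-3) = (288 - 96*(-81) - 3*76 - 81*76)*(1 + (-3)⁻³) = (288 + 7776 - 228 - 6156)*(1 - 1/27) = 1680*(26/27) = 14560/9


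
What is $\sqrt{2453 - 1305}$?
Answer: $2 \sqrt{287} \approx 33.882$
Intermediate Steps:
$\sqrt{2453 - 1305} = \sqrt{1148} = 2 \sqrt{287}$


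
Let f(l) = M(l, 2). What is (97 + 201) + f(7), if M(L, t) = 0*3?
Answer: 298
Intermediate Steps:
M(L, t) = 0
f(l) = 0
(97 + 201) + f(7) = (97 + 201) + 0 = 298 + 0 = 298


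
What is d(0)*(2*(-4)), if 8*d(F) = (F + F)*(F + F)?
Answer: 0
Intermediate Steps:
d(F) = F²/2 (d(F) = ((F + F)*(F + F))/8 = ((2*F)*(2*F))/8 = (4*F²)/8 = F²/2)
d(0)*(2*(-4)) = ((½)*0²)*(2*(-4)) = ((½)*0)*(-8) = 0*(-8) = 0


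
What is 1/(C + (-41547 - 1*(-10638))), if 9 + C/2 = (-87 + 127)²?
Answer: -1/27727 ≈ -3.6066e-5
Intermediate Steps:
C = 3182 (C = -18 + 2*(-87 + 127)² = -18 + 2*40² = -18 + 2*1600 = -18 + 3200 = 3182)
1/(C + (-41547 - 1*(-10638))) = 1/(3182 + (-41547 - 1*(-10638))) = 1/(3182 + (-41547 + 10638)) = 1/(3182 - 30909) = 1/(-27727) = -1/27727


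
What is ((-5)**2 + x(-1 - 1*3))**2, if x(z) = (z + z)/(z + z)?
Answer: 676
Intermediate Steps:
x(z) = 1 (x(z) = (2*z)/((2*z)) = (2*z)*(1/(2*z)) = 1)
((-5)**2 + x(-1 - 1*3))**2 = ((-5)**2 + 1)**2 = (25 + 1)**2 = 26**2 = 676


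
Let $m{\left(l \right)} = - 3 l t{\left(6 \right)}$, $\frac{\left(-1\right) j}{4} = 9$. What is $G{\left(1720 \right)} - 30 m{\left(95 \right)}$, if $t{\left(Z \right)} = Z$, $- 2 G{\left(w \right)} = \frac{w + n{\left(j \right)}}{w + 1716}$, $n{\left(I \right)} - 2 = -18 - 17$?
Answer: $\frac{352531913}{6872} \approx 51300.0$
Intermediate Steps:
$j = -36$ ($j = \left(-4\right) 9 = -36$)
$n{\left(I \right)} = -33$ ($n{\left(I \right)} = 2 - 35 = -33$)
$G{\left(w \right)} = - \frac{-33 + w}{2 \left(1716 + w\right)}$ ($G{\left(w \right)} = - \frac{\left(w - 33\right) \frac{1}{w + 1716}}{2} = - \frac{\left(-33 + w\right) \frac{1}{1716 + w}}{2} = - \frac{\frac{1}{1716 + w} \left(-33 + w\right)}{2} = - \frac{-33 + w}{2 \left(1716 + w\right)}$)
$m{\left(l \right)} = - 18 l$ ($m{\left(l \right)} = - 3 l 6 = - 18 l$)
$G{\left(1720 \right)} - 30 m{\left(95 \right)} = \frac{33 - 1720}{2 \left(1716 + 1720\right)} - 30 \left(\left(-18\right) 95\right) = \frac{33 - 1720}{2 \cdot 3436} - -51300 = \frac{1}{2} \cdot \frac{1}{3436} \left(-1687\right) + 51300 = - \frac{1687}{6872} + 51300 = \frac{352531913}{6872}$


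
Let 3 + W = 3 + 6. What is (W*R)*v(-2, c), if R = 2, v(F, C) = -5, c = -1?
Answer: -60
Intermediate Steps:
W = 6 (W = -3 + (3 + 6) = -3 + 9 = 6)
(W*R)*v(-2, c) = (6*2)*(-5) = 12*(-5) = -60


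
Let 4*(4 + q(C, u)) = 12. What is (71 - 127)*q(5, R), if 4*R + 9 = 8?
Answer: 56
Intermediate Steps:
R = -¼ (R = -9/4 + (¼)*8 = -9/4 + 2 = -¼ ≈ -0.25000)
q(C, u) = -1 (q(C, u) = -4 + (¼)*12 = -4 + 3 = -1)
(71 - 127)*q(5, R) = (71 - 127)*(-1) = -56*(-1) = 56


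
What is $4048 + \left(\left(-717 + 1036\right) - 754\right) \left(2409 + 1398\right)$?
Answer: $-1651997$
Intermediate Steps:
$4048 + \left(\left(-717 + 1036\right) - 754\right) \left(2409 + 1398\right) = 4048 + \left(319 - 754\right) 3807 = 4048 - 1656045 = -1651997$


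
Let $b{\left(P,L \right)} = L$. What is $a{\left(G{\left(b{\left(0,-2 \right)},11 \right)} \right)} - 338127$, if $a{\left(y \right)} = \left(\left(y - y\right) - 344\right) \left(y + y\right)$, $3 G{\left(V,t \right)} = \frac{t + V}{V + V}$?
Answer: $-337611$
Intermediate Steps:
$G{\left(V,t \right)} = \frac{V + t}{6 V}$ ($G{\left(V,t \right)} = \frac{\left(t + V\right) \frac{1}{V + V}}{3} = \frac{\left(V + t\right) \frac{1}{2 V}}{3} = \frac{\frac{1}{2} \frac{1}{V} \left(V + t\right)}{3} = \frac{V + t}{6 V}$)
$a{\left(y \right)} = - 688 y$ ($a{\left(y \right)} = \left(0 - 344\right) 2 y = - 344 \cdot 2 y = - 688 y$)
$a{\left(G{\left(b{\left(0,-2 \right)},11 \right)} \right)} - 338127 = - 688 \frac{-2 + 11}{6 \left(-2\right)} - 338127 = - 688 \cdot \frac{1}{6} \left(- \frac{1}{2}\right) 9 - 338127 = \left(-688\right) \left(- \frac{3}{4}\right) - 338127 = 516 - 338127 = -337611$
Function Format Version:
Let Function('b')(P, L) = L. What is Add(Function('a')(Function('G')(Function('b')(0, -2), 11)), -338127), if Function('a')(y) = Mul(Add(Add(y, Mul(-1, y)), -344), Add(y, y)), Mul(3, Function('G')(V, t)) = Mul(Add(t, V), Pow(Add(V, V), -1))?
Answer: -337611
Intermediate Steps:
Function('G')(V, t) = Mul(Rational(1, 6), Pow(V, -1), Add(V, t)) (Function('G')(V, t) = Mul(Rational(1, 3), Mul(Add(t, V), Pow(Add(V, V), -1))) = Mul(Rational(1, 3), Mul(Add(V, t), Pow(Mul(2, V), -1))) = Mul(Rational(1, 3), Mul(Add(V, t), Mul(Rational(1, 2), Pow(V, -1)))) = Mul(Rational(1, 3), Mul(Rational(1, 2), Pow(V, -1), Add(V, t))) = Mul(Rational(1, 6), Pow(V, -1), Add(V, t)))
Function('a')(y) = Mul(-688, y) (Function('a')(y) = Mul(Add(0, -344), Mul(2, y)) = Mul(-344, Mul(2, y)) = Mul(-688, y))
Add(Function('a')(Function('G')(Function('b')(0, -2), 11)), -338127) = Add(Mul(-688, Mul(Rational(1, 6), Pow(-2, -1), Add(-2, 11))), -338127) = Add(Mul(-688, Mul(Rational(1, 6), Rational(-1, 2), 9)), -338127) = Add(Mul(-688, Rational(-3, 4)), -338127) = Add(516, -338127) = -337611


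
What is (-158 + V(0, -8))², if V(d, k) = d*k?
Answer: 24964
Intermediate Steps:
(-158 + V(0, -8))² = (-158 + 0*(-8))² = (-158 + 0)² = (-158)² = 24964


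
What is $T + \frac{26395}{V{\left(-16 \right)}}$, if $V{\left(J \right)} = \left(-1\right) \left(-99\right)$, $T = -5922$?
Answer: $- \frac{559883}{99} \approx -5655.4$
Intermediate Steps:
$V{\left(J \right)} = 99$
$T + \frac{26395}{V{\left(-16 \right)}} = -5922 + \frac{26395}{99} = - \frac{559883}{99}$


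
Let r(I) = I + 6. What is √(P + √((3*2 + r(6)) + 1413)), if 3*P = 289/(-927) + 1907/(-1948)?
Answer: √(-350739907563 + 2445674395212*√159)/902898 ≈ 6.1154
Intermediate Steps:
r(I) = 6 + I
P = -2330761/5417388 (P = (289/(-927) + 1907/(-1948))/3 = (289*(-1/927) + 1907*(-1/1948))/3 = (-289/927 - 1907/1948)/3 = (⅓)*(-2330761/1805796) = -2330761/5417388 ≈ -0.43024)
√(P + √((3*2 + r(6)) + 1413)) = √(-2330761/5417388 + √((3*2 + (6 + 6)) + 1413)) = √(-2330761/5417388 + √((6 + 12) + 1413)) = √(-2330761/5417388 + √(18 + 1413)) = √(-2330761/5417388 + √1431) = √(-2330761/5417388 + 3*√159)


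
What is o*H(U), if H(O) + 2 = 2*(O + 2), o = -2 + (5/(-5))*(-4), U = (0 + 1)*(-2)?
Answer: -4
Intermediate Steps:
U = -2 (U = 1*(-2) = -2)
o = 2 (o = -2 + (5*(-⅕))*(-4) = -2 - 1*(-4) = -2 + 4 = 2)
H(O) = 2 + 2*O (H(O) = -2 + 2*(O + 2) = -2 + 2*(2 + O) = -2 + (4 + 2*O) = 2 + 2*O)
o*H(U) = 2*(2 + 2*(-2)) = 2*(2 - 4) = 2*(-2) = -4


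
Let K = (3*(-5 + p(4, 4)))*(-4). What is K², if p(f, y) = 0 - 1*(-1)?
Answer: 2304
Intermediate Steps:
p(f, y) = 1 (p(f, y) = 0 + 1 = 1)
K = 48 (K = (3*(-5 + 1))*(-4) = (3*(-4))*(-4) = -12*(-4) = 48)
K² = 48² = 2304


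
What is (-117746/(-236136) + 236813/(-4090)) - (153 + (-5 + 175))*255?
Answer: -19900811450257/241449060 ≈ -82422.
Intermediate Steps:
(-117746/(-236136) + 236813/(-4090)) - (153 + (-5 + 175))*255 = (-117746*(-1/236136) + 236813*(-1/4090)) - (153 + 170)*255 = (58873/118068 - 236813/4090) - 323*255 = -13859623357/241449060 - 1*82365 = -13859623357/241449060 - 82365 = -19900811450257/241449060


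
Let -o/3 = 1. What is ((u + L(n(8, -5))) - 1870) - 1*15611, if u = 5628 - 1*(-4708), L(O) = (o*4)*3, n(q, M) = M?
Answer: -7181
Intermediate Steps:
o = -3 (o = -3*1 = -3)
L(O) = -36 (L(O) = -3*4*3 = -12*3 = -36)
u = 10336 (u = 5628 + 4708 = 10336)
((u + L(n(8, -5))) - 1870) - 1*15611 = ((10336 - 36) - 1870) - 1*15611 = (10300 - 1870) - 15611 = 8430 - 15611 = -7181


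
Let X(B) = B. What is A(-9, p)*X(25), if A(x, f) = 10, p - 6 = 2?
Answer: 250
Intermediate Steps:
p = 8 (p = 6 + 2 = 8)
A(-9, p)*X(25) = 10*25 = 250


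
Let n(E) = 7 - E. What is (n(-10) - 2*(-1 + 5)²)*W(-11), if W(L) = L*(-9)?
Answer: -1485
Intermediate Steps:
W(L) = -9*L
(n(-10) - 2*(-1 + 5)²)*W(-11) = ((7 - 1*(-10)) - 2*(-1 + 5)²)*(-9*(-11)) = ((7 + 10) - 2*4²)*99 = (17 - 2*16)*99 = (17 - 32)*99 = -15*99 = -1485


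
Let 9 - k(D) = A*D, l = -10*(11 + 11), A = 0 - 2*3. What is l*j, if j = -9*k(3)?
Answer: 53460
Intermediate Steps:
A = -6 (A = 0 - 6 = -6)
l = -220 (l = -10*22 = -220)
k(D) = 9 + 6*D (k(D) = 9 - (-6)*D = 9 + 6*D)
j = -243 (j = -9*(9 + 6*3) = -9*(9 + 18) = -9*27 = -243)
l*j = -220*(-243) = 53460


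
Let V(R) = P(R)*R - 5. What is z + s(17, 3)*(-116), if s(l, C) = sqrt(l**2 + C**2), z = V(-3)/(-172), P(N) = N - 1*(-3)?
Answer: 5/172 - 116*sqrt(298) ≈ -2002.4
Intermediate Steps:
P(N) = 3 + N (P(N) = N + 3 = 3 + N)
V(R) = -5 + R*(3 + R) (V(R) = (3 + R)*R - 5 = R*(3 + R) - 5 = -5 + R*(3 + R))
z = 5/172 (z = (-5 - 3*(3 - 3))/(-172) = (-5 - 3*0)*(-1/172) = (-5 + 0)*(-1/172) = -5*(-1/172) = 5/172 ≈ 0.029070)
s(l, C) = sqrt(C**2 + l**2)
z + s(17, 3)*(-116) = 5/172 + sqrt(3**2 + 17**2)*(-116) = 5/172 + sqrt(9 + 289)*(-116) = 5/172 + sqrt(298)*(-116) = 5/172 - 116*sqrt(298)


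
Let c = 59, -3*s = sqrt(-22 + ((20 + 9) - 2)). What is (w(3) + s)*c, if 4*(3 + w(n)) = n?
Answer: -531/4 - 59*sqrt(5)/3 ≈ -176.73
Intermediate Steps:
w(n) = -3 + n/4
s = -sqrt(5)/3 (s = -sqrt(-22 + ((20 + 9) - 2))/3 = -sqrt(-22 + (29 - 2))/3 = -sqrt(-22 + 27)/3 = -sqrt(5)/3 ≈ -0.74536)
(w(3) + s)*c = ((-3 + (1/4)*3) - sqrt(5)/3)*59 = ((-3 + 3/4) - sqrt(5)/3)*59 = (-9/4 - sqrt(5)/3)*59 = -531/4 - 59*sqrt(5)/3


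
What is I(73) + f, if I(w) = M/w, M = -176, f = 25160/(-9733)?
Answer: -3549688/710509 ≈ -4.9960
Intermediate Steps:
f = -25160/9733 (f = 25160*(-1/9733) = -25160/9733 ≈ -2.5850)
I(w) = -176/w
I(73) + f = -176/73 - 25160/9733 = -3549688/710509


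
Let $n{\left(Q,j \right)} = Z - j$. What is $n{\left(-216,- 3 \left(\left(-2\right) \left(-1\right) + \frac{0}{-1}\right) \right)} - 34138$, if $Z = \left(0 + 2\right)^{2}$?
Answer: $-34128$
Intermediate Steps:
$Z = 4$ ($Z = 2^{2} = 4$)
$n{\left(Q,j \right)} = 4 - j$
$n{\left(-216,- 3 \left(\left(-2\right) \left(-1\right) + \frac{0}{-1}\right) \right)} - 34138 = \left(4 - - 3 \left(\left(-2\right) \left(-1\right) + \frac{0}{-1}\right)\right) - 34138 = \left(4 - - 3 \left(2 + 0 \left(-1\right)\right)\right) - 34138 = \left(4 - - 3 \left(2 + 0\right)\right) - 34138 = \left(4 - \left(-3\right) 2\right) - 34138 = \left(4 - -6\right) - 34138 = \left(4 + 6\right) - 34138 = 10 - 34138 = -34128$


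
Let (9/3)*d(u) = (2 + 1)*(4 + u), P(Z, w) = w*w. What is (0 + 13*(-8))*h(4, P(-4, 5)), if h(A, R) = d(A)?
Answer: -832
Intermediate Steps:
P(Z, w) = w²
d(u) = 4 + u (d(u) = ((2 + 1)*(4 + u))/3 = (3*(4 + u))/3 = (12 + 3*u)/3 = 4 + u)
h(A, R) = 4 + A
(0 + 13*(-8))*h(4, P(-4, 5)) = (0 + 13*(-8))*(4 + 4) = (0 - 104)*8 = -104*8 = -832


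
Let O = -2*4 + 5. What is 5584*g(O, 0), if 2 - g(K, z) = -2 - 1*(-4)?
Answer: 0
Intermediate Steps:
O = -3 (O = -8 + 5 = -3)
g(K, z) = 0 (g(K, z) = 2 - (-2 - 1*(-4)) = 2 - (-2 + 4) = 2 - 1*2 = 2 - 2 = 0)
5584*g(O, 0) = 5584*0 = 0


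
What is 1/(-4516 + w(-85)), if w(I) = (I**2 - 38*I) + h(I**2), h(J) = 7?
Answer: 1/5946 ≈ 0.00016818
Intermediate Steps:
w(I) = 7 + I**2 - 38*I (w(I) = (I**2 - 38*I) + 7 = 7 + I**2 - 38*I)
1/(-4516 + w(-85)) = 1/(-4516 + (7 + (-85)**2 - 38*(-85))) = 1/(-4516 + (7 + 7225 + 3230)) = 1/(-4516 + 10462) = 1/5946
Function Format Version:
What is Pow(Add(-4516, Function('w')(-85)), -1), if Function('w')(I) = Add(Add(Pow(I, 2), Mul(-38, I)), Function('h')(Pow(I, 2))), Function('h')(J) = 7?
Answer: Rational(1, 5946) ≈ 0.00016818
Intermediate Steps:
Function('w')(I) = Add(7, Pow(I, 2), Mul(-38, I)) (Function('w')(I) = Add(Add(Pow(I, 2), Mul(-38, I)), 7) = Add(7, Pow(I, 2), Mul(-38, I)))
Pow(Add(-4516, Function('w')(-85)), -1) = Pow(Add(-4516, Add(7, Pow(-85, 2), Mul(-38, -85))), -1) = Pow(Add(-4516, Add(7, 7225, 3230)), -1) = Pow(Add(-4516, 10462), -1) = Pow(5946, -1) = Rational(1, 5946)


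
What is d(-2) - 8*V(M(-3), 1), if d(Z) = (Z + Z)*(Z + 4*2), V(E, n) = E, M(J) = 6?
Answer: -72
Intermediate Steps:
d(Z) = 2*Z*(8 + Z) (d(Z) = (2*Z)*(Z + 8) = (2*Z)*(8 + Z) = 2*Z*(8 + Z))
d(-2) - 8*V(M(-3), 1) = 2*(-2)*(8 - 2) - 8*6 = 2*(-2)*6 - 48 = -24 - 48 = -72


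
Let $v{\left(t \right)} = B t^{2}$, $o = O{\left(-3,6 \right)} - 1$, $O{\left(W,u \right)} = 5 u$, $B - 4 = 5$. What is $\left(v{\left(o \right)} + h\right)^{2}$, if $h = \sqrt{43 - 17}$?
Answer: $\left(7569 + \sqrt{26}\right)^{2} \approx 5.7367 \cdot 10^{7}$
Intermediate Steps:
$B = 9$ ($B = 4 + 5 = 9$)
$o = 29$ ($o = 5 \cdot 6 - 1 = 30 - 1 = 29$)
$h = \sqrt{26} \approx 5.099$
$v{\left(t \right)} = 9 t^{2}$
$\left(v{\left(o \right)} + h\right)^{2} = \left(9 \cdot 29^{2} + \sqrt{26}\right)^{2} = \left(9 \cdot 841 + \sqrt{26}\right)^{2} = \left(7569 + \sqrt{26}\right)^{2}$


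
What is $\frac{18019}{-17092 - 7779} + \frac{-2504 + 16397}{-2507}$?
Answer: $- \frac{390706436}{62351597} \approx -6.2662$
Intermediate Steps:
$\frac{18019}{-17092 - 7779} + \frac{-2504 + 16397}{-2507} = \frac{18019}{-17092 - 7779} + 13893 \left(- \frac{1}{2507}\right) = \frac{18019}{-24871} - \frac{13893}{2507} = 18019 \left(- \frac{1}{24871}\right) - \frac{13893}{2507} = - \frac{18019}{24871} - \frac{13893}{2507} = - \frac{390706436}{62351597}$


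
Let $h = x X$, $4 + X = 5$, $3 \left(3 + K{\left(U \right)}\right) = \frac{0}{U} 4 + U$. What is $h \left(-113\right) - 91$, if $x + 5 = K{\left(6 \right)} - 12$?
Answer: $1943$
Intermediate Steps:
$K{\left(U \right)} = -3 + \frac{U}{3}$ ($K{\left(U \right)} = -3 + \frac{\frac{0}{U} 4 + U}{3} = -3 + \frac{0 \cdot 4 + U}{3} = -3 + \frac{0 + U}{3} = -3 + \frac{U}{3}$)
$X = 1$ ($X = -4 + 5 = 1$)
$x = -18$ ($x = -5 + \left(\left(-3 + \frac{1}{3} \cdot 6\right) - 12\right) = -5 + \left(\left(-3 + 2\right) - 12\right) = -5 - 13 = -18$)
$h = -18$ ($h = \left(-18\right) 1 = -18$)
$h \left(-113\right) - 91 = \left(-18\right) \left(-113\right) - 91 = 2034 - 91 = 1943$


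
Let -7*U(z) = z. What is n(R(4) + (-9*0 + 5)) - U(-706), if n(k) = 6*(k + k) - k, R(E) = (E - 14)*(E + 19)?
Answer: -18031/7 ≈ -2575.9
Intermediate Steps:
R(E) = (-14 + E)*(19 + E)
n(k) = 11*k (n(k) = 6*(2*k) - k = 12*k - k = 11*k)
U(z) = -z/7
n(R(4) + (-9*0 + 5)) - U(-706) = 11*((-266 + 4² + 5*4) + (-9*0 + 5)) - (-1)*(-706)/7 = 11*((-266 + 16 + 20) + (0 + 5)) - 1*706/7 = 11*(-230 + 5) - 706/7 = 11*(-225) - 706/7 = -2475 - 706/7 = -18031/7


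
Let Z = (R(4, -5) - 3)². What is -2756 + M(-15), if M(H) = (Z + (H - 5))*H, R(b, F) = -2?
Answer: -2831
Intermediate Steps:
Z = 25 (Z = (-2 - 3)² = (-5)² = 25)
M(H) = H*(20 + H) (M(H) = (25 + (H - 5))*H = (25 + (-5 + H))*H = (20 + H)*H = H*(20 + H))
-2756 + M(-15) = -2756 - 15*(20 - 15) = -2756 - 15*5 = -2756 - 75 = -2831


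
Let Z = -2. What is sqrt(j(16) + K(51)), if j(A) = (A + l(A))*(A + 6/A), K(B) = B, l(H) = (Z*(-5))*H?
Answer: sqrt(2933) ≈ 54.157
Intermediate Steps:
l(H) = 10*H (l(H) = (-2*(-5))*H = 10*H)
j(A) = 11*A*(A + 6/A) (j(A) = (A + 10*A)*(A + 6/A) = (11*A)*(A + 6/A) = 11*A*(A + 6/A))
sqrt(j(16) + K(51)) = sqrt((66 + 11*16**2) + 51) = sqrt((66 + 11*256) + 51) = sqrt((66 + 2816) + 51) = sqrt(2882 + 51) = sqrt(2933)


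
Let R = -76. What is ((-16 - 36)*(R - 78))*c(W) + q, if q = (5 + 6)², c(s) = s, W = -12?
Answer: -95975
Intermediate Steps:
q = 121 (q = 11² = 121)
((-16 - 36)*(R - 78))*c(W) + q = ((-16 - 36)*(-76 - 78))*(-12) + 121 = -52*(-154)*(-12) + 121 = 8008*(-12) + 121 = -96096 + 121 = -95975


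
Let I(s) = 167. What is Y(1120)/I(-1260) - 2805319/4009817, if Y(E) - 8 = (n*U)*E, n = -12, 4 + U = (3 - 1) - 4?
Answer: 322915233143/669639439 ≈ 482.22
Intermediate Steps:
U = -6 (U = -4 + ((3 - 1) - 4) = -4 + (2 - 4) = -4 - 2 = -6)
Y(E) = 8 + 72*E (Y(E) = 8 + (-12*(-6))*E = 8 + 72*E)
Y(1120)/I(-1260) - 2805319/4009817 = (8 + 72*1120)/167 - 2805319/4009817 = (8 + 80640)*(1/167) - 2805319*1/4009817 = 80648*(1/167) - 2805319/4009817 = 80648/167 - 2805319/4009817 = 322915233143/669639439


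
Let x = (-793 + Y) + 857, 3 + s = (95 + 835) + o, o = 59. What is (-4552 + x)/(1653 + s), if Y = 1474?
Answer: -3014/2639 ≈ -1.1421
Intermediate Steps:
s = 986 (s = -3 + ((95 + 835) + 59) = -3 + (930 + 59) = -3 + 989 = 986)
x = 1538 (x = (-793 + 1474) + 857 = 681 + 857 = 1538)
(-4552 + x)/(1653 + s) = (-4552 + 1538)/(1653 + 986) = -3014/2639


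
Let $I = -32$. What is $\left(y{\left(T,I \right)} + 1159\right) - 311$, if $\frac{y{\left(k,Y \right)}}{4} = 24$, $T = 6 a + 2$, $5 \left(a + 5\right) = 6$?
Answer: $944$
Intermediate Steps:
$a = - \frac{19}{5}$ ($a = -5 + \frac{1}{5} \cdot 6 = -5 + \frac{6}{5} = - \frac{19}{5} \approx -3.8$)
$T = - \frac{104}{5}$ ($T = 6 \left(- \frac{19}{5}\right) + 2 = - \frac{114}{5} + 2 = - \frac{104}{5} \approx -20.8$)
$y{\left(k,Y \right)} = 96$ ($y{\left(k,Y \right)} = 4 \cdot 24 = 96$)
$\left(y{\left(T,I \right)} + 1159\right) - 311 = \left(96 + 1159\right) - 311 = 1255 - 311 = 944$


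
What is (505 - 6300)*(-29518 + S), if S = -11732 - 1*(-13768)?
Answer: 159258190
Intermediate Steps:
S = 2036 (S = -11732 + 13768 = 2036)
(505 - 6300)*(-29518 + S) = (505 - 6300)*(-29518 + 2036) = -5795*(-27482) = 159258190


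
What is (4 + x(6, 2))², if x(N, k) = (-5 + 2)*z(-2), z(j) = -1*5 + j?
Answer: 625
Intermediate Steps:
z(j) = -5 + j
x(N, k) = 21 (x(N, k) = (-5 + 2)*(-5 - 2) = -3*(-7) = 21)
(4 + x(6, 2))² = (4 + 21)² = 25² = 625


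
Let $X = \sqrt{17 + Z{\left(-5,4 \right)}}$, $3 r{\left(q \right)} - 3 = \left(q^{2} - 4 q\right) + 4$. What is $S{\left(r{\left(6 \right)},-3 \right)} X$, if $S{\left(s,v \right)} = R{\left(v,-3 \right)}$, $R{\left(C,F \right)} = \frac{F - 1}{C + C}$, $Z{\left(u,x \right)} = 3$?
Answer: $\frac{4 \sqrt{5}}{3} \approx 2.9814$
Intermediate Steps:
$r{\left(q \right)} = \frac{7}{3} - \frac{4 q}{3} + \frac{q^{2}}{3}$ ($r{\left(q \right)} = 1 + \frac{\left(q^{2} - 4 q\right) + 4}{3} = 1 + \frac{4 + q^{2} - 4 q}{3} = 1 + \left(\frac{4}{3} - \frac{4 q}{3} + \frac{q^{2}}{3}\right) = \frac{7}{3} - \frac{4 q}{3} + \frac{q^{2}}{3}$)
$R{\left(C,F \right)} = \frac{-1 + F}{2 C}$
$X = 2 \sqrt{5}$ ($X = \sqrt{17 + 3} = \sqrt{20} = 2 \sqrt{5} \approx 4.4721$)
$S{\left(s,v \right)} = - \frac{2}{v}$ ($S{\left(s,v \right)} = \frac{-1 - 3}{2 v} = \frac{1}{2} \frac{1}{v} \left(-4\right) = - \frac{2}{v}$)
$S{\left(r{\left(6 \right)},-3 \right)} X = - \frac{2}{-3} \cdot 2 \sqrt{5} = \left(-2\right) \left(- \frac{1}{3}\right) 2 \sqrt{5} = \frac{2 \cdot 2 \sqrt{5}}{3} = \frac{4 \sqrt{5}}{3}$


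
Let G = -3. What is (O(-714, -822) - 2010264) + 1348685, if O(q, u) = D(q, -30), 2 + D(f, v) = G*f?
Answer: -659439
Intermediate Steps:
D(f, v) = -2 - 3*f
O(q, u) = -2 - 3*q
(O(-714, -822) - 2010264) + 1348685 = ((-2 - 3*(-714)) - 2010264) + 1348685 = ((-2 + 2142) - 2010264) + 1348685 = (2140 - 2010264) + 1348685 = -2008124 + 1348685 = -659439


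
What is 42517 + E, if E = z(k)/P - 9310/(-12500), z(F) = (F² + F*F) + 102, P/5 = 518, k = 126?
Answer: 13769101629/323750 ≈ 42530.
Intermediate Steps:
P = 2590 (P = 5*518 = 2590)
z(F) = 102 + 2*F² (z(F) = (F² + F²) + 102 = 2*F² + 102 = 102 + 2*F²)
E = 4222879/323750 (E = (102 + 2*126²)/2590 - 9310/(-12500) = (102 + 2*15876)*(1/2590) - 9310*(-1/12500) = (102 + 31752)*(1/2590) + 931/1250 = 31854*(1/2590) + 931/1250 = 15927/1295 + 931/1250 = 4222879/323750 ≈ 13.044)
42517 + E = 42517 + 4222879/323750 = 13769101629/323750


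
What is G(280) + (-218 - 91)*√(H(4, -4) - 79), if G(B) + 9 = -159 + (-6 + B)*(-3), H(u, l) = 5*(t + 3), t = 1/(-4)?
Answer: -990 - 927*I*√29/2 ≈ -990.0 - 2496.0*I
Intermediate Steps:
t = -¼ ≈ -0.25000
H(u, l) = 55/4 (H(u, l) = 5*(-¼ + 3) = 5*(11/4) = 55/4)
G(B) = -150 - 3*B (G(B) = -9 + (-159 + (-6 + B)*(-3)) = -9 + (-159 + (18 - 3*B)) = -9 + (-141 - 3*B) = -150 - 3*B)
G(280) + (-218 - 91)*√(H(4, -4) - 79) = (-150 - 3*280) + (-218 - 91)*√(55/4 - 79) = (-150 - 840) - 927*I*√29/2 = -990 - 927*I*√29/2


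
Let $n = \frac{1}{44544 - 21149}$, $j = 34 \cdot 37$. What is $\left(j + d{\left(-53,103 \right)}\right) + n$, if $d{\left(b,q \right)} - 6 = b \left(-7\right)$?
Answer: $\frac{38250826}{23395} \approx 1635.0$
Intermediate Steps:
$d{\left(b,q \right)} = 6 - 7 b$ ($d{\left(b,q \right)} = 6 + b \left(-7\right) = 6 - 7 b$)
$j = 1258$
$n = \frac{1}{23395} \approx 4.2744 \cdot 10^{-5}$
$\left(j + d{\left(-53,103 \right)}\right) + n = \left(1258 + \left(6 - -371\right)\right) + \frac{1}{23395} = \left(1258 + \left(6 + 371\right)\right) + \frac{1}{23395} = \left(1258 + 377\right) + \frac{1}{23395} = 1635 + \frac{1}{23395} = \frac{38250826}{23395}$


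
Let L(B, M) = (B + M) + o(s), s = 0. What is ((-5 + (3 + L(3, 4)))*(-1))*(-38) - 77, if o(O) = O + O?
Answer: 113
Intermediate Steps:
o(O) = 2*O
L(B, M) = B + M (L(B, M) = (B + M) + 2*0 = (B + M) + 0 = B + M)
((-5 + (3 + L(3, 4)))*(-1))*(-38) - 77 = ((-5 + (3 + (3 + 4)))*(-1))*(-38) - 77 = ((-5 + (3 + 7))*(-1))*(-38) - 77 = ((-5 + 10)*(-1))*(-38) - 77 = (5*(-1))*(-38) - 77 = -5*(-38) - 77 = 190 - 77 = 113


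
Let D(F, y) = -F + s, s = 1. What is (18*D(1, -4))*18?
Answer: 0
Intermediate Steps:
D(F, y) = 1 - F (D(F, y) = -F + 1 = 1 - F)
(18*D(1, -4))*18 = (18*(1 - 1*1))*18 = (18*(1 - 1))*18 = (18*0)*18 = 0*18 = 0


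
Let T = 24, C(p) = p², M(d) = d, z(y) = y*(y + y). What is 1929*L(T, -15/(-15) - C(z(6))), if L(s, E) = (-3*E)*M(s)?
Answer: 719856504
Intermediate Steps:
z(y) = 2*y² (z(y) = y*(2*y) = 2*y²)
L(s, E) = -3*E*s (L(s, E) = (-3*E)*s = -3*E*s)
1929*L(T, -15/(-15) - C(z(6))) = 1929*(-3*(-15/(-15) - (2*6²)²)*24) = 1929*(-3*(-15*(-1/15) - (2*36)²)*24) = 1929*(-3*(1 - 1*72²)*24) = 1929*(-3*(1 - 1*5184)*24) = 1929*(-3*(1 - 5184)*24) = 1929*(-3*(-5183)*24) = 1929*373176 = 719856504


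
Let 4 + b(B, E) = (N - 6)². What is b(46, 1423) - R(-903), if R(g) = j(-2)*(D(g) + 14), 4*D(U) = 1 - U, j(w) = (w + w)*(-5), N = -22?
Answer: -4020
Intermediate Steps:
b(B, E) = 780 (b(B, E) = -4 + (-22 - 6)² = -4 + (-28)² = -4 + 784 = 780)
j(w) = -10*w (j(w) = (2*w)*(-5) = -10*w)
D(U) = ¼ - U/4 (D(U) = (1 - U)/4 = ¼ - U/4)
R(g) = 285 - 5*g (R(g) = (-10*(-2))*((¼ - g/4) + 14) = 20*(57/4 - g/4) = 285 - 5*g)
b(46, 1423) - R(-903) = 780 - (285 - 5*(-903)) = 780 - (285 + 4515) = 780 - 1*4800 = 780 - 4800 = -4020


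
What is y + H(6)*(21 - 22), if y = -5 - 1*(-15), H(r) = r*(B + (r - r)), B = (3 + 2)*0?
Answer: 10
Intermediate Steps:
B = 0 (B = 5*0 = 0)
H(r) = 0 (H(r) = r*(0 + (r - r)) = r*(0 + 0) = r*0 = 0)
y = 10 (y = -5 + 15 = 10)
y + H(6)*(21 - 22) = 10 + 0*(21 - 22) = 10 + 0*(-1) = 10 + 0 = 10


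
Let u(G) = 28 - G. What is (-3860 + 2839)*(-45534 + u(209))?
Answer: 46675015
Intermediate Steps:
(-3860 + 2839)*(-45534 + u(209)) = (-3860 + 2839)*(-45534 + (28 - 1*209)) = -1021*(-45534 + (28 - 209)) = -1021*(-45534 - 181) = -1021*(-45715) = 46675015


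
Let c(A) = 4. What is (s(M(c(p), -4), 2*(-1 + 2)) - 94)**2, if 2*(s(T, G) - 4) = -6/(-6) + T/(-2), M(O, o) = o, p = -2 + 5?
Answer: 31329/4 ≈ 7832.3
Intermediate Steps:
p = 3
s(T, G) = 9/2 - T/4 (s(T, G) = 4 + (-6/(-6) + T/(-2))/2 = 4 + (-6*(-1/6) + T*(-1/2))/2 = 4 + (1 - T/2)/2 = 4 + (1/2 - T/4) = 9/2 - T/4)
(s(M(c(p), -4), 2*(-1 + 2)) - 94)**2 = ((9/2 - 1/4*(-4)) - 94)**2 = ((9/2 + 1) - 94)**2 = (11/2 - 94)**2 = (-177/2)**2 = 31329/4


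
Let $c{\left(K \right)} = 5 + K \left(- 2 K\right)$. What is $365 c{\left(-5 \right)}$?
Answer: $-16425$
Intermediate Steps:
$c{\left(K \right)} = 5 - 2 K^{2}$
$365 c{\left(-5 \right)} = 365 \left(5 - 2 \left(-5\right)^{2}\right) = 365 \left(5 - 50\right) = 365 \left(-45\right) = -16425$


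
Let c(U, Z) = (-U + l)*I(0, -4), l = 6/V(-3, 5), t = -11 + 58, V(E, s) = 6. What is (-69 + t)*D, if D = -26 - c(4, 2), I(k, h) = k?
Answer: 572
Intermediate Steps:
t = 47
l = 1 (l = 6/6 = 6*(⅙) = 1)
c(U, Z) = 0 (c(U, Z) = (-U + 1)*0 = (1 - U)*0 = 0)
D = -26 (D = -26 - 1*0 = -26 + 0 = -26)
(-69 + t)*D = (-69 + 47)*(-26) = -22*(-26) = 572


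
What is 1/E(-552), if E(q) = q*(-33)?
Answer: 1/18216 ≈ 5.4897e-5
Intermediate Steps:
E(q) = -33*q
1/E(-552) = 1/(-33*(-552)) = 1/18216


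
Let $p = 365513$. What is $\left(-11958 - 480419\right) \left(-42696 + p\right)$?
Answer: $-158947666009$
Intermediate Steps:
$\left(-11958 - 480419\right) \left(-42696 + p\right) = \left(-11958 - 480419\right) \left(-42696 + 365513\right) = \left(-492377\right) 322817 = -158947666009$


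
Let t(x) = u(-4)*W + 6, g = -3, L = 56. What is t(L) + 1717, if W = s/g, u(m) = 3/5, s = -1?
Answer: 8616/5 ≈ 1723.2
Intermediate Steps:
u(m) = ⅗ (u(m) = 3*(⅕) = ⅗)
W = ⅓ (W = -1/(-3) = -1*(-⅓) = ⅓ ≈ 0.33333)
t(x) = 31/5 (t(x) = (⅗)*(⅓) + 6 = ⅕ + 6 = 31/5)
t(L) + 1717 = 31/5 + 1717 = 8616/5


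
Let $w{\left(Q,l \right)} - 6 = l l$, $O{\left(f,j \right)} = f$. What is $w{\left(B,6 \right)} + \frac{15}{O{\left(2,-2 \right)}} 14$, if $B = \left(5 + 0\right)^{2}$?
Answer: $147$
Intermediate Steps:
$B = 25$ ($B = 5^{2} = 25$)
$w{\left(Q,l \right)} = 6 + l^{2}$ ($w{\left(Q,l \right)} = 6 + l l = 6 + l^{2}$)
$w{\left(B,6 \right)} + \frac{15}{O{\left(2,-2 \right)}} 14 = \left(6 + 6^{2}\right) + \frac{15}{2} \cdot 14 = \left(6 + 36\right) + 15 \cdot \frac{1}{2} \cdot 14 = 42 + \frac{15}{2} \cdot 14 = 42 + 105 = 147$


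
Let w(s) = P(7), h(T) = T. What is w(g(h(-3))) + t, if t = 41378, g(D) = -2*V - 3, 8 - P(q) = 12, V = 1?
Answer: 41374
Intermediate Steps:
P(q) = -4 (P(q) = 8 - 1*12 = 8 - 12 = -4)
g(D) = -5 (g(D) = -2*1 - 3 = -2 - 3 = -5)
w(s) = -4
w(g(h(-3))) + t = -4 + 41378 = 41374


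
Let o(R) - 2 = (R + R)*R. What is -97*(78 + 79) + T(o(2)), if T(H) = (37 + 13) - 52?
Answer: -15231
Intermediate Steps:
o(R) = 2 + 2*R² (o(R) = 2 + (R + R)*R = 2 + (2*R)*R = 2 + 2*R²)
T(H) = -2 (T(H) = 50 - 52 = -2)
-97*(78 + 79) + T(o(2)) = -97*(78 + 79) - 2 = -97*157 - 2 = -15229 - 2 = -15231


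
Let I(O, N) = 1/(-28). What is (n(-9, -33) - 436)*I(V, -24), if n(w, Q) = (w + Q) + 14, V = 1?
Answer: 116/7 ≈ 16.571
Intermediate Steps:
n(w, Q) = 14 + Q + w (n(w, Q) = (Q + w) + 14 = 14 + Q + w)
I(O, N) = -1/28
(n(-9, -33) - 436)*I(V, -24) = ((14 - 33 - 9) - 436)*(-1/28) = (-28 - 436)*(-1/28) = -464*(-1/28) = 116/7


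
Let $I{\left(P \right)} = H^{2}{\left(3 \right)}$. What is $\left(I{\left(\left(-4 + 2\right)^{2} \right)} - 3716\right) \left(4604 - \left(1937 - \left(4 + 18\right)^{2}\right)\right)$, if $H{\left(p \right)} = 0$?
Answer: $-11709116$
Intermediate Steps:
$I{\left(P \right)} = 0$ ($I{\left(P \right)} = 0^{2} = 0$)
$\left(I{\left(\left(-4 + 2\right)^{2} \right)} - 3716\right) \left(4604 - \left(1937 - \left(4 + 18\right)^{2}\right)\right) = \left(0 - 3716\right) \left(4604 - \left(1937 - \left(4 + 18\right)^{2}\right)\right) = - 3716 \left(4604 - \left(1937 - 22^{2}\right)\right) = - 3716 \left(4604 + \left(-1937 + 484\right)\right) = - 3716 \left(4604 - 1453\right) = \left(-3716\right) 3151 = -11709116$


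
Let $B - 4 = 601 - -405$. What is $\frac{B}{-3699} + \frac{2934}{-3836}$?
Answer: $- \frac{53749}{51786} \approx -1.0379$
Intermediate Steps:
$B = 1010$ ($B = 4 + \left(601 - -405\right) = 4 + \left(601 + 405\right) = 4 + 1006 = 1010$)
$\frac{B}{-3699} + \frac{2934}{-3836} = \frac{1010}{-3699} + \frac{2934}{-3836} = 1010 \left(- \frac{1}{3699}\right) + 2934 \left(- \frac{1}{3836}\right) = - \frac{1010}{3699} - \frac{1467}{1918} = - \frac{53749}{51786}$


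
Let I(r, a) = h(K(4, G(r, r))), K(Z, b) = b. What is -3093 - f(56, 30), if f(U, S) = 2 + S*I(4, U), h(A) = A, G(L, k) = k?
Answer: -3215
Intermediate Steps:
I(r, a) = r
f(U, S) = 2 + 4*S (f(U, S) = 2 + S*4 = 2 + 4*S)
-3093 - f(56, 30) = -3093 - (2 + 4*30) = -3093 - (2 + 120) = -3093 - 1*122 = -3093 - 122 = -3215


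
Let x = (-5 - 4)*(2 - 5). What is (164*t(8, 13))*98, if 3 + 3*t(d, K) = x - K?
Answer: 176792/3 ≈ 58931.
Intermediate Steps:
x = 27 (x = -9*(-3) = 27)
t(d, K) = 8 - K/3 (t(d, K) = -1 + (27 - K)/3 = -1 + (9 - K/3) = 8 - K/3)
(164*t(8, 13))*98 = (164*(8 - ⅓*13))*98 = (164*(8 - 13/3))*98 = (164*(11/3))*98 = (1804/3)*98 = 176792/3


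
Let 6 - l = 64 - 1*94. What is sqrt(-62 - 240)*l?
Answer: 36*I*sqrt(302) ≈ 625.61*I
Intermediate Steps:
l = 36 (l = 6 - (64 - 1*94) = 6 - (64 - 94) = 6 - 1*(-30) = 6 + 30 = 36)
sqrt(-62 - 240)*l = sqrt(-62 - 240)*36 = sqrt(-302)*36 = (I*sqrt(302))*36 = 36*I*sqrt(302)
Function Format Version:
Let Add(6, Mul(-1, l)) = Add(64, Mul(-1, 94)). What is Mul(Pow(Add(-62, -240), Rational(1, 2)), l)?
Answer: Mul(36, I, Pow(302, Rational(1, 2))) ≈ Mul(625.61, I)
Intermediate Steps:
l = 36 (l = Add(6, Mul(-1, Add(64, Mul(-1, 94)))) = Add(6, Mul(-1, Add(64, -94))) = Add(6, Mul(-1, -30)) = Add(6, 30) = 36)
Mul(Pow(Add(-62, -240), Rational(1, 2)), l) = Mul(Pow(Add(-62, -240), Rational(1, 2)), 36) = Mul(Pow(-302, Rational(1, 2)), 36) = Mul(Mul(I, Pow(302, Rational(1, 2))), 36) = Mul(36, I, Pow(302, Rational(1, 2)))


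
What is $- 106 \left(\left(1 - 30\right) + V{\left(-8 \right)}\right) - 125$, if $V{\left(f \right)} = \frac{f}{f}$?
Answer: $2843$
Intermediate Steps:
$V{\left(f \right)} = 1$
$- 106 \left(\left(1 - 30\right) + V{\left(-8 \right)}\right) - 125 = - 106 \left(\left(1 - 30\right) + 1\right) - 125 = - 106 \left(-29 + 1\right) - 125 = \left(-106\right) \left(-28\right) - 125 = 2968 - 125 = 2843$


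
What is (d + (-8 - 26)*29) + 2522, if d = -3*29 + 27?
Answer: 1476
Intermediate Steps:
d = -60 (d = -87 + 27 = -60)
(d + (-8 - 26)*29) + 2522 = (-60 + (-8 - 26)*29) + 2522 = (-60 - 34*29) + 2522 = (-60 - 986) + 2522 = -1046 + 2522 = 1476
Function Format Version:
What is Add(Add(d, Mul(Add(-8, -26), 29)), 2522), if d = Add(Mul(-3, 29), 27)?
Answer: 1476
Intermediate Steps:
d = -60 (d = Add(-87, 27) = -60)
Add(Add(d, Mul(Add(-8, -26), 29)), 2522) = Add(Add(-60, Mul(Add(-8, -26), 29)), 2522) = Add(Add(-60, Mul(-34, 29)), 2522) = Add(Add(-60, -986), 2522) = Add(-1046, 2522) = 1476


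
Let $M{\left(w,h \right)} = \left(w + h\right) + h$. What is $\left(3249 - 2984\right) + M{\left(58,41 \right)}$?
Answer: $405$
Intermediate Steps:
$M{\left(w,h \right)} = w + 2 h$ ($M{\left(w,h \right)} = \left(h + w\right) + h = w + 2 h$)
$\left(3249 - 2984\right) + M{\left(58,41 \right)} = \left(3249 - 2984\right) + \left(58 + 2 \cdot 41\right) = \left(3249 - 2984\right) + \left(58 + 82\right) = \left(3249 - 2984\right) + 140 = 265 + 140 = 405$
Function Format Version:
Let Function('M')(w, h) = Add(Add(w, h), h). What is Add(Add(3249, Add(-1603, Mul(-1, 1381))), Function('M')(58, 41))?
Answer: 405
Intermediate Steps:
Function('M')(w, h) = Add(w, Mul(2, h)) (Function('M')(w, h) = Add(Add(h, w), h) = Add(w, Mul(2, h)))
Add(Add(3249, Add(-1603, Mul(-1, 1381))), Function('M')(58, 41)) = Add(Add(3249, Add(-1603, Mul(-1, 1381))), Add(58, Mul(2, 41))) = Add(Add(3249, Add(-1603, -1381)), Add(58, 82)) = Add(Add(3249, -2984), 140) = Add(265, 140) = 405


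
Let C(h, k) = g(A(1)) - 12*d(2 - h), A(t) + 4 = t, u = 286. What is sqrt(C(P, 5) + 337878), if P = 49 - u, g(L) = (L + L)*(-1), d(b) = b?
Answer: 18*sqrt(1034) ≈ 578.81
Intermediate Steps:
A(t) = -4 + t
g(L) = -2*L (g(L) = (2*L)*(-1) = -2*L)
P = -237 (P = 49 - 1*286 = 49 - 286 = -237)
C(h, k) = -18 + 12*h (C(h, k) = -2*(-4 + 1) - 12*(2 - h) = -2*(-3) + (-24 + 12*h) = 6 + (-24 + 12*h) = -18 + 12*h)
sqrt(C(P, 5) + 337878) = sqrt((-18 + 12*(-237)) + 337878) = sqrt((-18 - 2844) + 337878) = sqrt(-2862 + 337878) = sqrt(335016) = 18*sqrt(1034)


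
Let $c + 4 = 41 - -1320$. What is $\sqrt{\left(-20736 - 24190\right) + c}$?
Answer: $3 i \sqrt{4841} \approx 208.73 i$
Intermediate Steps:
$c = 1357$ ($c = -4 + \left(41 - -1320\right) = -4 + \left(41 + 1320\right) = -4 + 1361 = 1357$)
$\sqrt{\left(-20736 - 24190\right) + c} = \sqrt{\left(-20736 - 24190\right) + 1357} = \sqrt{-44926 + 1357} = \sqrt{-43569} = 3 i \sqrt{4841}$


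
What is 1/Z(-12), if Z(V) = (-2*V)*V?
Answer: -1/288 ≈ -0.0034722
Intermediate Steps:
Z(V) = -2*V²
1/Z(-12) = 1/(-2*(-12)²) = 1/(-2*144) = 1/(-288) = -1/288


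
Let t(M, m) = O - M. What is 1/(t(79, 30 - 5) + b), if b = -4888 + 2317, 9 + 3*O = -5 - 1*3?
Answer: -3/7967 ≈ -0.00037655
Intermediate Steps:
O = -17/3 (O = -3 + (-5 - 1*3)/3 = -3 + (-5 - 3)/3 = -3 + (⅓)*(-8) = -3 - 8/3 = -17/3 ≈ -5.6667)
b = -2571
t(M, m) = -17/3 - M
1/(t(79, 30 - 5) + b) = 1/((-17/3 - 1*79) - 2571) = 1/((-17/3 - 79) - 2571) = 1/(-254/3 - 2571) = 1/(-7967/3) = -3/7967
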